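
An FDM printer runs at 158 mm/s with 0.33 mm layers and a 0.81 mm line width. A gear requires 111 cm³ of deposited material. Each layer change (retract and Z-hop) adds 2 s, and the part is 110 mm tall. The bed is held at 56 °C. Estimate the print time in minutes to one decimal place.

Extrusion cross-section = 0.33 × 0.81, so 0.2673 mm².
Toolpath length = 111 cm³ / 0.2673 mm² = 111000 / 0.2673 = 415263.7 mm.
Time extruding = 415263.7 / 158, so 2628.3 s.
Number of layers: 110 / 0.33 → 334 (rounded up).
Z-hop total: 334 × 2 → 668 s.
Total = 2628.3 + 668 = 3296.3 s = 54.9 minutes.

54.9 minutes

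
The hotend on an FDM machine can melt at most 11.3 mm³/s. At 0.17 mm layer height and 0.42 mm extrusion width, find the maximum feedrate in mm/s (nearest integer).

Extrusion cross-section = 0.17 × 0.42 = 0.0714 mm².
Max speed = 11.3 / 0.0714 = 158.26 ≈ 158 mm/s.

158 mm/s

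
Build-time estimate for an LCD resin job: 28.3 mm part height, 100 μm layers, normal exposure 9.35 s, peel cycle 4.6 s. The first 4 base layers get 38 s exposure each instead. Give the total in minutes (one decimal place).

Number of layers: 28.3 / 0.1 → 283 (rounded up).
Base layers = 4 × (38 + 4.6), so 170.4 s.
Remaining layers = 279 × (9.35 + 4.6), so 3892.05 s.
Total = 170.4 + 3892.05 = 4062.45 s = 67.7 minutes.

67.7 minutes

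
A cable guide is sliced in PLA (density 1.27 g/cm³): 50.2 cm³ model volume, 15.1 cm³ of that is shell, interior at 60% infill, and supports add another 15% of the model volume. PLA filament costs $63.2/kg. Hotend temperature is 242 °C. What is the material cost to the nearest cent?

$3.51

Volume inside the shell = 50.2 − 15.1, so 35.1 cm³.
Infill volume = 0.60 × 35.1, so 21.06 cm³.
Support: 0.15 × 50.2 → 7.53 cm³.
Deposited volume = 15.1 + 21.06 + 7.53 = 43.69 cm³.
Mass = 43.69 × 1.27, so 55.4863 g.
Cost = 55.4863 g / 1000 × $63.2/kg = $3.51.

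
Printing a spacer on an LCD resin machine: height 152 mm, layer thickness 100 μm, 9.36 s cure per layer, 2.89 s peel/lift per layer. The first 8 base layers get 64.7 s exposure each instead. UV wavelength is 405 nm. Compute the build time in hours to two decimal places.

Layers = ⌈152/0.1⌉ = 1520.
Burn-in layers = 8 × (64.7 + 2.89), so 540.72 s.
Regular layers: 1512 × (9.36 + 2.89) → 18522 s.
Total = 540.72 + 18522 = 19062.72 s = 5.30 hours.

5.30 hours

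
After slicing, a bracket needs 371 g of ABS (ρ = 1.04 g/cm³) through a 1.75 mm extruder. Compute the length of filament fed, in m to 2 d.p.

Volume = 371 g / 1.04 g·cm⁻³ = 356.7308 cm³ = 356730.8 mm³.
Cross-section of 1.75 mm filament: π·(1.75/2)² = 2.4053 mm².
Length = 356730.8 / 2.4053 = 148310.31 mm = 148.31 m.

148.31 m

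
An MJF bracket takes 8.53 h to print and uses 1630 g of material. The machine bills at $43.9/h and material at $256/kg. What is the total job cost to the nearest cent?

Time charge = 43.9 × 8.53 = $374.467.
Feedstock cost = 256 × 1630/1000, so $417.28.
Job cost: 374.467 + 417.28 = 791.747 ≈ $791.75.

$791.75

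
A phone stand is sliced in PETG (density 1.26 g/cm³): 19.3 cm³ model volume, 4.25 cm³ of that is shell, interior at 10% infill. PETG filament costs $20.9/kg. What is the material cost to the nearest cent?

Interior volume = 19.3 − 4.25, so 15.05 cm³.
Infill volume = 0.10 × 15.05 = 1.505 cm³.
Deposited volume: 4.25 + 1.505 → 5.755 cm³.
Mass = 5.755 × 1.26, so 7.2513 g.
Cost = 7.2513 g / 1000 × $20.9/kg = $0.15.

$0.15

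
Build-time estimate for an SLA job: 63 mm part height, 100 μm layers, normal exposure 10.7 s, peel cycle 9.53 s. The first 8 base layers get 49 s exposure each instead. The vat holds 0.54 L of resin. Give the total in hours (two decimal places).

Layers = ⌈63/0.1⌉ = 630.
Bottom layers = 8 × (49 + 9.53), so 468.24 s.
Normal layers = 622 × (10.7 + 9.53) = 12583.06 s.
Sum: 468.24 + 12583.06 = 13051.3 s → 3.63 hours.

3.63 hours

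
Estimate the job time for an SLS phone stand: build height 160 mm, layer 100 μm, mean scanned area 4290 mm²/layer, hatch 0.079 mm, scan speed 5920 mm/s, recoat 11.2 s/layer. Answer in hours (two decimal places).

Layers = ⌈160/0.1⌉ = 1600.
Scan path per layer = 4290 / 0.079, so 54303.8 mm.
Laser time per layer = 54303.8 / 5920, so 9.1729 s.
Time per layer: 9.1729 + 11.2 → 20.3729 s.
Build time = 1600 × 20.3729 = 32596.64 s = 9.05 hours.

9.05 hours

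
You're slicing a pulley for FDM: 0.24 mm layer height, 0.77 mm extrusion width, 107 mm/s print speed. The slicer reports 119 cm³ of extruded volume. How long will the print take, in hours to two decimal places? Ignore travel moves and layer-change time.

Line area = 0.24 × 0.77 = 0.1848 mm².
Path length: 119000 mm³ / 0.1848 mm² → 643939.4 mm.
Extrusion time = 643939.4 / 107, so 6018.1 s.
Converting: 6018.1 s = 1.67 hours.

1.67 hours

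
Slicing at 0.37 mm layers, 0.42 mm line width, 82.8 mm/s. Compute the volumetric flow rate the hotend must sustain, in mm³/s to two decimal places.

Bead cross-section = 0.37 × 0.42 = 0.1554 mm².
Volumetric flow = 82.8 × 0.1554 = 12.87 mm³/s.

12.87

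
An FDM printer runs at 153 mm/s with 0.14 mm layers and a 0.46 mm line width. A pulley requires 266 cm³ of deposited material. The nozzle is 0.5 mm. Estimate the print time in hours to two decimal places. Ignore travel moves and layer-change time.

Line area = 0.14 × 0.46 = 0.0644 mm².
Path length: 266000 mm³ / 0.0644 mm² → 4130434.8 mm.
Print-move time: 4130434.8 / 153 → 26996.3 s.
That's 26996.3 s → 7.50 hours.

7.50 hours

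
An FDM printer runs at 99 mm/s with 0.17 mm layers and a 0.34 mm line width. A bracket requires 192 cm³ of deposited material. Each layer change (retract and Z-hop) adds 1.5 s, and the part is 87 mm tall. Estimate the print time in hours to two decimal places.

Bead cross-section = 0.17 × 0.34, so 0.0578 mm².
Path length: 192000 mm³ / 0.0578 mm² → 3321799.3 mm.
Print-move time: 3321799.3 / 99 → 33553.5 s.
Number of layers: 87 / 0.17 → 512 (rounded up).
Non-print overhead: 512 × 1.5 → 768 s.
Total = 33553.5 + 768 = 34321.5 s = 9.53 hours.

9.53 hours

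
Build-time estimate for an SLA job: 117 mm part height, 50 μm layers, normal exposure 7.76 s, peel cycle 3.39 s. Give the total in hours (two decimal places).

Layer count = ceil(117 / 0.05) = 2340.
Each layer takes = 7.76 + 3.39, so 11.15 s.
Total = 2340 × 11.15 = 26091 s = 7.25 hours.

7.25 hours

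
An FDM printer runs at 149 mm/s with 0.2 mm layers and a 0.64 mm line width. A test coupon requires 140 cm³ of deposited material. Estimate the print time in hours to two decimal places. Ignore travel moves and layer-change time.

2.04 hours

Bead cross-section = 0.2 × 0.64, so 0.128 mm².
Path length: 140000 mm³ / 0.128 mm² → 1093750 mm.
Time extruding = 1093750 / 149 = 7340.6 s.
That's 7340.6 s → 2.04 hours.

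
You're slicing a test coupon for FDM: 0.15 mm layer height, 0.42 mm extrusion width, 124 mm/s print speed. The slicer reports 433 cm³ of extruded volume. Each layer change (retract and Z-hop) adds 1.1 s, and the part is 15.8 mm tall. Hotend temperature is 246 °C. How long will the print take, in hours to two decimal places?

Line area: 0.15 × 0.42 → 0.063 mm².
Total extruded path = 433000/0.063 = 6873015.9 mm.
Print-move time = 6873015.9 / 124, so 55427.5 s.
Layer count = ceil(15.8 / 0.15) = 106.
Z-hop total = 106 × 1.1, so 116.6 s.
Total = 55427.5 + 116.6 = 55544.1 s = 15.43 hours.

15.43 hours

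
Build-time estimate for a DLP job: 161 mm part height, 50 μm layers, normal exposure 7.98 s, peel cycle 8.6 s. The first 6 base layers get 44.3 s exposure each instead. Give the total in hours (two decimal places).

14.89 hours

Layers = ⌈161/0.05⌉ = 3220.
Bottom layers = 6 × (44.3 + 8.6), so 317.4 s.
Normal layers = 3214 × (7.98 + 8.6), so 53288.12 s.
Sum: 317.4 + 53288.12 = 53605.52 s → 14.89 hours.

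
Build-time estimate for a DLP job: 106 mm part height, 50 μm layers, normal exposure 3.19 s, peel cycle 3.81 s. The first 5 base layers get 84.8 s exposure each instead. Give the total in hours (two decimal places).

Layers = ⌈106/0.05⌉ = 2120.
Base layers = 5 × (84.8 + 3.81), so 443.05 s.
Regular layers: 2115 × (3.19 + 3.81) → 14805 s.
Sum: 443.05 + 14805 = 15248.05 s → 4.24 hours.

4.24 hours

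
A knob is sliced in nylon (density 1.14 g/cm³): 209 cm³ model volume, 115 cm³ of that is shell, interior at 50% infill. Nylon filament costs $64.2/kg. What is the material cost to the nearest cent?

Interior volume = 209 − 115, so 94 cm³.
Deposited infill = 0.50 × 94 = 47 cm³.
Total extruded = 115 + 47, so 162 cm³.
Mass = 162 × 1.14, so 184.68 g.
At $64.2/kg: 184.68/1000 × 64.2 = $11.86.

$11.86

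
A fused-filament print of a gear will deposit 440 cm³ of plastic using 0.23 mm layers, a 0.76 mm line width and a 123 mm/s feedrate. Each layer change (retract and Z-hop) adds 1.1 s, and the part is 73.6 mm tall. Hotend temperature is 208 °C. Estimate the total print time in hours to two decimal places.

Extrusion cross-section = 0.23 × 0.76, so 0.1748 mm².
Path length: 440000 mm³ / 0.1748 mm² → 2517162.5 mm.
Extrusion time: 2517162.5 / 123 → 20464.7 s.
Number of layers: 73.6 / 0.23 → 320 (rounded up).
Layer-change overhead: 320 × 1.1 → 352 s.
Total = 20464.7 + 352 = 20816.7 s = 5.78 hours.

5.78 hours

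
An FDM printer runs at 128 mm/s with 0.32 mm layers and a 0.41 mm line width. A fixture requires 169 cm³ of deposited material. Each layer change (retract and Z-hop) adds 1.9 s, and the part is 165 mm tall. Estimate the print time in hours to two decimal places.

3.07 hours

Line area = 0.32 × 0.41 = 0.1312 mm².
Toolpath length = 169 cm³ / 0.1312 mm² = 169000 / 0.1312 = 1288109.8 mm.
Print-move time: 1288109.8 / 128 → 10063.4 s.
Layer count = ceil(165 / 0.32) = 516.
Non-print overhead = 516 × 1.9, so 980.4 s.
Altogether 10063.4 + 980.4 = 11043.8 s, i.e. 3.07 hours.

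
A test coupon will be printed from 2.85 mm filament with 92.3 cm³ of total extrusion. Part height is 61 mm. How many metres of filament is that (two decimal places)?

A = π r² = π × 1.425² = 6.3794 mm².
Length = 92.3 cm³ / 6.3794 mm² = 92300 / 6.3794 = 14468.45 mm = 14.47 m.

14.47 m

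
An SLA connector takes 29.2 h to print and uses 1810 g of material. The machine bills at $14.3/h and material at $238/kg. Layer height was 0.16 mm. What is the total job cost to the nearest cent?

$848.34

Machine-time cost: 14.3 × 29.2 → $417.56.
Feedstock cost = 238 × 1810/1000, so $430.78.
Job cost: 417.56 + 430.78 = $848.34.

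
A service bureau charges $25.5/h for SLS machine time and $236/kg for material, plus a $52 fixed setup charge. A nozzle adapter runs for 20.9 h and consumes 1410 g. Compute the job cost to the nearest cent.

Machine-time cost = 25.5 × 20.9, so $532.95.
Material cost = 236 × 1410/1000 = $332.76.
Adding setup: 532.95 + 332.76 + 52 → $917.71.

$917.71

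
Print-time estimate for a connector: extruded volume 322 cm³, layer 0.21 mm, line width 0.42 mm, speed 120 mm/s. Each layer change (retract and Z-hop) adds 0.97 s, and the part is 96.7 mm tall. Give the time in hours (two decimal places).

Line area: 0.21 × 0.42 → 0.0882 mm².
Total extruded path = 322000/0.0882 = 3650793.7 mm.
Extrusion time: 3650793.7 / 120 → 30423.3 s.
Layers = ⌈96.7/0.21⌉ = 461.
Non-print overhead: 461 × 0.97 → 447.17 s.
Altogether 30423.3 + 447.17 = 30870.47 s, i.e. 8.58 hours.

8.58 hours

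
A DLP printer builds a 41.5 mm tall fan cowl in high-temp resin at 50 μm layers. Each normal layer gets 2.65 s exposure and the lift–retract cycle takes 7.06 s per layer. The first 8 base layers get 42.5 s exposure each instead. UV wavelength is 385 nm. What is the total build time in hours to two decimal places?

2.33 hours

Number of layers: 41.5 / 0.05 → 830 (rounded up).
Base layers = 8 × (42.5 + 7.06), so 396.48 s.
Regular layers = 822 × (2.65 + 7.06) = 7981.62 s.
Total = 396.48 + 7981.62 = 8378.1 s = 2.33 hours.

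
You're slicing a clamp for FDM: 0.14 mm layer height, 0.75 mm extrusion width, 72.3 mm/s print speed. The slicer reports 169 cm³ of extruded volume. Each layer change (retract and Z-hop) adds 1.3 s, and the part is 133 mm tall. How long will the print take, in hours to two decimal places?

Line area = 0.14 × 0.75 = 0.105 mm².
Path length: 169000 mm³ / 0.105 mm² → 1609523.8 mm.
Time extruding = 1609523.8 / 72.3 = 22261.7 s.
Layers = ⌈133/0.14⌉ = 950.
Non-print overhead = 950 × 1.3 = 1235 s.
Altogether 22261.7 + 1235 = 23496.7 s, i.e. 6.53 hours.

6.53 hours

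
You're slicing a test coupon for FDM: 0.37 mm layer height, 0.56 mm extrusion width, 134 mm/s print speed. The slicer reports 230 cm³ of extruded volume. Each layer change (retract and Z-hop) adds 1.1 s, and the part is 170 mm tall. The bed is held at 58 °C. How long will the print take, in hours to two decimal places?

2.44 hours

Extrusion cross-section = 0.37 × 0.56 = 0.2072 mm².
Toolpath length = 230 cm³ / 0.2072 mm² = 230000 / 0.2072 = 1110038.6 mm.
Time extruding = 1110038.6 / 134, so 8283.9 s.
Layers = ⌈170/0.37⌉ = 460.
Non-print overhead = 460 × 1.1, so 506 s.
Altogether 8283.9 + 506 = 8789.9 s, i.e. 2.44 hours.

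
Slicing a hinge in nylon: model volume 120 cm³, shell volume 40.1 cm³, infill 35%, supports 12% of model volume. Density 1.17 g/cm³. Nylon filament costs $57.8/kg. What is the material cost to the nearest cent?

$5.58

Volume inside the shell = 120 − 40.1 = 79.9 cm³.
Deposited infill: 0.35 × 79.9 → 27.965 cm³.
Support = 0.12 × 120, so 14.4 cm³.
Total printed volume = 40.1 + 27.965 + 14.4, so 82.465 cm³.
Mass = 82.465 × 1.17 = 96.48405 g.
Cost = 96.48405 g / 1000 × $57.8/kg = $5.58.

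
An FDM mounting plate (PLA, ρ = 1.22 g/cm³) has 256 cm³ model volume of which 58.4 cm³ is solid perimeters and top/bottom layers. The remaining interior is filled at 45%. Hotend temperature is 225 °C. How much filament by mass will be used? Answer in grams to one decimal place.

179.7 g

Interior volume: 256 − 58.4 → 197.6 cm³.
Infill deposited = 0.45 × 197.6, so 88.92 cm³.
Deposited volume: 58.4 + 88.92 → 147.32 cm³.
Mass: 147.32 × 1.22 → 179.7304 g.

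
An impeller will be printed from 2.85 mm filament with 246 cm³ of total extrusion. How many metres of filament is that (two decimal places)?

38.56 m

A = π r² = π × 1.425² = 6.3794 mm².
Length = 246 cm³ / 6.3794 mm² = 246000 / 6.3794 = 38561.62 mm = 38.56 m.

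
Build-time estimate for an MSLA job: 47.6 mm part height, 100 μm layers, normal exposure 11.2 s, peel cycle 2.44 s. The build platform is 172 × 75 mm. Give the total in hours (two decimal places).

Layers = ⌈47.6/0.1⌉ = 476.
Cycle time = 11.2 + 2.44 = 13.64 s.
Build time: 476 × 13.64 s = 6492.64 s, i.e. 1.80 hours.

1.80 hours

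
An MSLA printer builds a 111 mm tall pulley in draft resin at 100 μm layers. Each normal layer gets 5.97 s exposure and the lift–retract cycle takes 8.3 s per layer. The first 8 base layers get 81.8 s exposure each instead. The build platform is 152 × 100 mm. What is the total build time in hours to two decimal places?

4.57 hours

Number of layers: 111 / 0.1 → 1110 (rounded up).
Burn-in layers = 8 × (81.8 + 8.3) = 720.8 s.
Normal layers: 1102 × (5.97 + 8.3) → 15725.54 s.
Total = 720.8 + 15725.54 = 16446.34 s = 4.57 hours.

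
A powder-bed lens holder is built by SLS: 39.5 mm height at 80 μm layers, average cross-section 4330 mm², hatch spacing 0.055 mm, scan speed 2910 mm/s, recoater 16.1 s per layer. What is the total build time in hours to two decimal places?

Number of layers: 39.5 / 0.08 → 494 (rounded up).
Hatch length per layer: 4330 / 0.055 → 78727.3 mm.
Laser time per layer = 78727.3 / 2910, so 27.0541 s.
Time per layer = 27.0541 + 16.1 = 43.1541 s.
Build time = 494 × 43.1541 = 21318.1254 s = 5.92 hours.

5.92 hours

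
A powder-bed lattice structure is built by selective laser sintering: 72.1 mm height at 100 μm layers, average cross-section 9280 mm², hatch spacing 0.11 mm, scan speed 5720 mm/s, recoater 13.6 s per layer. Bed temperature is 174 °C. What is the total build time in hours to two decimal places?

Number of layers: 72.1 / 0.1 → 721 (rounded up).
Scan path per layer = 9280 / 0.11 = 84363.6 mm.
Per-layer scan time = 84363.6 / 5720 = 14.7489 s.
Time per layer: 14.7489 + 13.6 → 28.3489 s.
Build time = 721 × 28.3489 = 20439.5569 s = 5.68 hours.

5.68 hours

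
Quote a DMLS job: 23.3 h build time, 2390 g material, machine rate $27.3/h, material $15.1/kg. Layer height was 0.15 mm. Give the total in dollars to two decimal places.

$672.18

Machine cost: 27.3 × 23.3 → $636.09.
Material charge = 15.1 × 2390/1000, so $36.089.
Job cost: 636.09 + 36.089 = 672.179 ≈ $672.18.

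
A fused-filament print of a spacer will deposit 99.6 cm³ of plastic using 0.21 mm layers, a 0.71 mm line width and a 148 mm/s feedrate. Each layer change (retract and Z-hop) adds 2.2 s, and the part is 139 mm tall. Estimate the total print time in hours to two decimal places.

1.66 hours

Bead cross-section: 0.21 × 0.71 → 0.1491 mm².
Toolpath length = 99.6 cm³ / 0.1491 mm² = 99600 / 0.1491 = 668008 mm.
Time extruding = 668008 / 148, so 4513.6 s.
Layer count = ceil(139 / 0.21) = 662.
Z-hop total = 662 × 2.2, so 1456.4 s.
Altogether 4513.6 + 1456.4 = 5970 s, i.e. 1.66 hours.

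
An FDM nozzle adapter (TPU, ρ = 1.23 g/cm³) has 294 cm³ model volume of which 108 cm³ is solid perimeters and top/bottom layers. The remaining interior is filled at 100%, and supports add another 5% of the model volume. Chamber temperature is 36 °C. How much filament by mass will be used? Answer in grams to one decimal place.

379.7 g

Interior volume = 294 − 108 = 186 cm³.
Infill deposited = 1.00 × 186 = 186 cm³.
Support: 0.05 × 294 → 14.7 cm³.
Deposited volume: 108 + 186 + 14.7 → 308.7 cm³.
Mass = 308.7 × 1.23, so 379.701 g.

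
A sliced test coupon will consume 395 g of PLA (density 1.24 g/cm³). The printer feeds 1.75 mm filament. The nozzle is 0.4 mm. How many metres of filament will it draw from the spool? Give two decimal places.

132.44 m

Volume = 395 g / 1.24 g·cm⁻³ = 318.5484 cm³ = 318548.4 mm³.
Cross-section of 1.75 mm filament: π·(1.75/2)² = 2.4053 mm².
Length = 318548.4 / 2.4053 = 132436.04 mm = 132.44 m.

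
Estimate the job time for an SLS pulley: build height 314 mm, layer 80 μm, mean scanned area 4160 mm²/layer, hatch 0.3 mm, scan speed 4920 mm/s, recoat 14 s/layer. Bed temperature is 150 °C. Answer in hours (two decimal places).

Layer count = ceil(314 / 0.08) = 3925.
Per-layer scan distance = 4160 / 0.3, so 13866.7 mm.
Laser time per layer: 13866.7 / 4920 → 2.8184 s.
Time per layer = 2.8184 + 14, so 16.8184 s.
Build time = 3925 × 16.8184 = 66012.22 s = 18.34 hours.

18.34 hours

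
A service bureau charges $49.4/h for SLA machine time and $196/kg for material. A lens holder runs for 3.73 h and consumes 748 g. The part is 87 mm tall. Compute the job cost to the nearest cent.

Machine cost = 49.4 × 3.73, so $184.262.
Material charge = 196 × 748/1000 = $146.608.
Total = 184.262 + 146.608 = $330.87.

$330.87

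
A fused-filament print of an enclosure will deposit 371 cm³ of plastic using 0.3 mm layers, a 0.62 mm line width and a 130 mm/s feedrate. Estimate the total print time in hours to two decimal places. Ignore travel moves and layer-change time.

4.26 hours

Bead cross-section = 0.3 × 0.62 = 0.186 mm².
Path length: 371000 mm³ / 0.186 mm² → 1994623.7 mm.
Time extruding = 1994623.7 / 130 = 15343.3 s.
Converting: 15343.3 s = 4.26 hours.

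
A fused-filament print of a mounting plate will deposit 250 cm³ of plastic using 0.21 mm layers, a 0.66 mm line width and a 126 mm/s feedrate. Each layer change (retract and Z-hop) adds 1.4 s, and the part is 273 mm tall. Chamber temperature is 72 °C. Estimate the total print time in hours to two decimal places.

4.48 hours

Bead cross-section = 0.21 × 0.66, so 0.1386 mm².
Toolpath length = 250 cm³ / 0.1386 mm² = 250000 / 0.1386 = 1803751.8 mm.
Extrusion time: 1803751.8 / 126 → 14315.5 s.
Layers = ⌈273/0.21⌉ = 1300.
Non-print overhead = 1300 × 1.4 = 1820 s.
Total = 14315.5 + 1820 = 16135.5 s = 4.48 hours.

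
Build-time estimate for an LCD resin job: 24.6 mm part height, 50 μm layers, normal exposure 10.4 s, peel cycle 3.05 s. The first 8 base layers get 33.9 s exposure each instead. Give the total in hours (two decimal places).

1.89 hours

Layers = ⌈24.6/0.05⌉ = 492.
Base layers: 8 × (33.9 + 3.05) → 295.6 s.
Remaining layers: 484 × (10.4 + 3.05) → 6509.8 s.
Total = 295.6 + 6509.8 = 6805.4 s = 1.89 hours.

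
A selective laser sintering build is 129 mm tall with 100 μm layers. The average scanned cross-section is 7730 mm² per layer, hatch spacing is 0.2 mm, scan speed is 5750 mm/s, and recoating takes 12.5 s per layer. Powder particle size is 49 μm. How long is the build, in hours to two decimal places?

Number of layers: 129 / 0.1 → 1290 (rounded up).
Scan path per layer = 7730 / 0.2 = 38650 mm.
Scan time per layer = 38650 / 5750, so 6.7217 s.
Time per layer = 6.7217 + 12.5, so 19.2217 s.
Total: 1290 × 19.2217 s = 24795.993 s → 6.89 hours.

6.89 hours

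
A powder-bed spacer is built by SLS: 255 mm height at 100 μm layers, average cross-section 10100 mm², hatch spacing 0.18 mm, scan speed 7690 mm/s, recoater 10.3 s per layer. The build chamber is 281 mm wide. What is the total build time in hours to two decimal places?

12.46 hours

Layers = ⌈255/0.1⌉ = 2550.
Hatch length per layer = 10100 / 0.18 = 56111.1 mm.
Laser time per layer = 56111.1 / 7690, so 7.2966 s.
Time per layer = 7.2966 + 10.3 = 17.5966 s.
Build time = 2550 × 17.5966 = 44871.33 s = 12.46 hours.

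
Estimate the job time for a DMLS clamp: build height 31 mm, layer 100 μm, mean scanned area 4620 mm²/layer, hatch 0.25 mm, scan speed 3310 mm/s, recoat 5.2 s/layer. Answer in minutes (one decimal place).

Layer count = ceil(31 / 0.1) = 310.
Hatch length per layer = 4620 / 0.25, so 18480 mm.
Per-layer scan time = 18480 / 3310 = 5.5831 s.
Per-layer time: 5.5831 + 5.2 → 10.7831 s.
Total: 310 × 10.7831 s = 3342.761 s → 55.7 minutes.

55.7 minutes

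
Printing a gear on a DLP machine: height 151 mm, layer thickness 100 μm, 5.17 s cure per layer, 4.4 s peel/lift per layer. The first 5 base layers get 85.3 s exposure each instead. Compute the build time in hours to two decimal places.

4.13 hours

Layers = ⌈151/0.1⌉ = 1510.
Burn-in layers: 5 × (85.3 + 4.4) → 448.5 s.
Normal layers = 1505 × (5.17 + 4.4) = 14402.85 s.
Total = 448.5 + 14402.85 = 14851.35 s = 4.13 hours.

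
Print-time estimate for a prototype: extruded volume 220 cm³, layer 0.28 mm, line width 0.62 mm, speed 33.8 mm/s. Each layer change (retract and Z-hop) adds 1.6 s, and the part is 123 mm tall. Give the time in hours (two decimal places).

Bead cross-section = 0.28 × 0.62 = 0.1736 mm².
Toolpath length = 220 cm³ / 0.1736 mm² = 220000 / 0.1736 = 1267281.1 mm.
Time extruding = 1267281.1 / 33.8 = 37493.5 s.
Layer count = ceil(123 / 0.28) = 440.
Non-print overhead: 440 × 1.6 → 704 s.
Altogether 37493.5 + 704 = 38197.5 s, i.e. 10.61 hours.

10.61 hours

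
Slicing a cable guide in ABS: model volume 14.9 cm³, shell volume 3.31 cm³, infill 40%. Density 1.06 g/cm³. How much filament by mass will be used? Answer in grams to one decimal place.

8.4 g

Infill region: 14.9 − 3.31 → 11.59 cm³.
Infill volume = 0.40 × 11.59 = 4.636 cm³.
Deposited volume = 3.31 + 4.636, so 7.946 cm³.
Mass: 7.946 × 1.06 → 8.42276 g.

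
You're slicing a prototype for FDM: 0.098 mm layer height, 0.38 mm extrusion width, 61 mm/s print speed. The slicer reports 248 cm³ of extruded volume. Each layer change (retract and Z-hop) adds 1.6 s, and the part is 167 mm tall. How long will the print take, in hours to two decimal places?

31.08 hours

Extrusion cross-section: 0.098 × 0.38 → 0.03724 mm².
Toolpath length = 248 cm³ / 0.03724 mm² = 248000 / 0.03724 = 6659505.9 mm.
Print-move time = 6659505.9 / 61, so 109172.2 s.
Layer count = ceil(167 / 0.098) = 1705.
Z-hop total = 1705 × 1.6, so 2728 s.
Altogether 109172.2 + 2728 = 111900.2 s, i.e. 31.08 hours.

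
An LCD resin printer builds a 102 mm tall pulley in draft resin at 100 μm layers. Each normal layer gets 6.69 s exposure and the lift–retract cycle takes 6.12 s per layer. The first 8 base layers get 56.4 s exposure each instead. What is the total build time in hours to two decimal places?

3.74 hours

Layer count = ceil(102 / 0.1) = 1020.
Base layers: 8 × (56.4 + 6.12) → 500.16 s.
Normal layers = 1012 × (6.69 + 6.12) = 12963.72 s.
Sum: 500.16 + 12963.72 = 13463.88 s → 3.74 hours.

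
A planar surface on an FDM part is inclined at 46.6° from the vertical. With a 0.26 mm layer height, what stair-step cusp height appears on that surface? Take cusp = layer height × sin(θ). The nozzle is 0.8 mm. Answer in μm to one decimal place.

Cusp = layer height × sin(46.6°) = 0.26 × 0.7266 = 0.188916 mm = 188.9 μm.

188.9 μm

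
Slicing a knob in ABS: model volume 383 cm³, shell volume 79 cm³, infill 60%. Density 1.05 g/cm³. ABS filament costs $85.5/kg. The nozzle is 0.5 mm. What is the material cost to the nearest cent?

$23.47

Volume inside the shell: 383 − 79 → 304 cm³.
Deposited infill = 0.60 × 304, so 182.4 cm³.
Deposited volume = 79 + 182.4, so 261.4 cm³.
Mass = 261.4 × 1.05, so 274.47 g.
At $85.5/kg: 274.47/1000 × 85.5 = $23.47.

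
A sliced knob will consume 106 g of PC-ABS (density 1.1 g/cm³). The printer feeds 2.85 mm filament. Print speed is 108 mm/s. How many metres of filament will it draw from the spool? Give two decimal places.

Extruded volume: 106/1.1 = 96.3636 cm³ (96363.6 mm³).
A = π r² = π × 1.425² = 6.3794 mm².
L = V/A = 96363.6/6.3794 = 15105.43 mm → 15.11 m.

15.11 m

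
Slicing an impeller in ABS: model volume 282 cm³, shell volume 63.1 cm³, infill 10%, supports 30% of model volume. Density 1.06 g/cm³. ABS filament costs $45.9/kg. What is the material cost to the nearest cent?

$8.25

Volume inside the shell: 282 − 63.1 → 218.9 cm³.
Deposited infill: 0.10 × 218.9 → 21.89 cm³.
Support: 0.30 × 282 → 84.6 cm³.
Total extruded = 63.1 + 21.89 + 84.6, so 169.59 cm³.
Mass = 169.59 × 1.06, so 179.7654 g.
At $45.9/kg: 179.7654/1000 × 45.9 = $8.25.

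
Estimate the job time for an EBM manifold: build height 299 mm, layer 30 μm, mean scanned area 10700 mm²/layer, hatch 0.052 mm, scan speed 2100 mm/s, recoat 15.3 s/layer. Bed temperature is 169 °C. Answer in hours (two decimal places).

313.64 hours

Layers = ⌈299/0.03⌉ = 9967.
Per-layer scan distance = 10700 / 0.052 = 205769.2 mm.
Beam time per layer = 205769.2 / 2100 = 97.9853 s.
Per-layer time = 97.9853 + 15.3 = 113.2853 s.
Total: 9967 × 113.2853 s = 1129114.5851 s → 313.64 hours.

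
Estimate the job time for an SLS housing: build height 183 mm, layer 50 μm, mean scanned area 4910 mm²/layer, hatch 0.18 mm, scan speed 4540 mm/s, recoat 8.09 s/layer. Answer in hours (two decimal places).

Layer count = ceil(183 / 0.05) = 3660.
Hatch length per layer: 4910 / 0.18 → 27277.8 mm.
Laser time per layer: 27277.8 / 4540 → 6.0083 s.
Time per layer: 6.0083 + 8.09 → 14.0983 s.
3660 layers × 14.0983 s/layer = 51599.778 s, i.e. 14.33 hours.

14.33 hours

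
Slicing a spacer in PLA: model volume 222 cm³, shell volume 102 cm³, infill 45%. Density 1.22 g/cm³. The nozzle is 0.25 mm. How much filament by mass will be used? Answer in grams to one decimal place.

190.3 g

Volume inside the shell: 222 − 102 → 120 cm³.
Infill deposited: 0.45 × 120 → 54 cm³.
Deposited volume = 102 + 54, so 156 cm³.
Mass: 156 × 1.22 → 190.32 g.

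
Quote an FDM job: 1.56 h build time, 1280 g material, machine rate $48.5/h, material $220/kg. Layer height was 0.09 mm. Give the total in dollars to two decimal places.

$357.26

Time charge = 48.5 × 1.56 = $75.66.
Material charge = 220 × 1280/1000 = $281.60.
Total = 75.66 + 281.60 = $357.26.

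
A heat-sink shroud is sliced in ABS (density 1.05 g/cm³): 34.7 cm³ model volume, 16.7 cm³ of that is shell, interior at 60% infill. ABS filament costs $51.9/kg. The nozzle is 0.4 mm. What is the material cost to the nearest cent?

Volume inside the shell: 34.7 − 16.7 → 18 cm³.
Infill volume: 0.60 × 18 → 10.8 cm³.
Deposited volume: 16.7 + 10.8 → 27.5 cm³.
Mass: 27.5 × 1.05 → 28.875 g.
Cost = 28.875 g / 1000 × $51.9/kg = $1.50.

$1.50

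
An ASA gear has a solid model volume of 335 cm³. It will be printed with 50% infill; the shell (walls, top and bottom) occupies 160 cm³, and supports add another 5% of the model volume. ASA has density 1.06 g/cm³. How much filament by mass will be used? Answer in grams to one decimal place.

Volume inside the shell = 335 − 160 = 175 cm³.
Deposited infill: 0.50 × 175 → 87.5 cm³.
Support: 0.05 × 335 → 16.75 cm³.
Total printed volume = 160 + 87.5 + 16.75 = 264.25 cm³.
Mass = 264.25 × 1.06, so 280.105 g.

280.1 g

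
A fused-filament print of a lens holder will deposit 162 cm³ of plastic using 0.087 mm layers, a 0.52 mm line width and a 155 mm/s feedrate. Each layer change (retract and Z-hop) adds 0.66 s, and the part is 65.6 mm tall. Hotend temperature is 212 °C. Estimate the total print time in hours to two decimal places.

6.56 hours

Line area = 0.087 × 0.52, so 0.04524 mm².
Total extruded path = 162000/0.04524 = 3580901.9 mm.
Print-move time = 3580901.9 / 155 = 23102.6 s.
Number of layers: 65.6 / 0.087 → 755 (rounded up).
Non-print overhead = 755 × 0.66 = 498.3 s.
Altogether 23102.6 + 498.3 = 23600.9 s, i.e. 6.56 hours.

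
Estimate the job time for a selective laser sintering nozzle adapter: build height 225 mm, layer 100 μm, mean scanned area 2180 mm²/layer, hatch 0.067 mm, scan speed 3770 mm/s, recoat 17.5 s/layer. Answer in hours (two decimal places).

16.33 hours

Layer count = ceil(225 / 0.1) = 2250.
Per-layer scan distance = 2180 / 0.067, so 32537.3 mm.
Per-layer scan time: 32537.3 / 3770 → 8.6306 s.
Time per layer = 8.6306 + 17.5, so 26.1306 s.
Build time = 2250 × 26.1306 = 58793.85 s = 16.33 hours.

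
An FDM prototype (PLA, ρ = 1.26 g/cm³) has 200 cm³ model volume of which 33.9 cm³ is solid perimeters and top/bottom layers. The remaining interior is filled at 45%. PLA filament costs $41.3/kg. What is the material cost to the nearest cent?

Interior volume = 200 − 33.9 = 166.1 cm³.
Infill volume: 0.45 × 166.1 → 74.745 cm³.
Total printed volume = 33.9 + 74.745 = 108.645 cm³.
Mass = 108.645 × 1.26, so 136.8927 g.
At $41.3/kg: 136.8927/1000 × 41.3 = $5.65.

$5.65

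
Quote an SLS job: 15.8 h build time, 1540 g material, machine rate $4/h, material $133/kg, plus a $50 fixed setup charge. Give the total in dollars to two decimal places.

Machine cost = 4 × 15.8 = $63.20.
Feedstock cost = 133 × 1540/1000 = $204.82.
Total = 63.20 + 204.82 + 50 = $318.02.

$318.02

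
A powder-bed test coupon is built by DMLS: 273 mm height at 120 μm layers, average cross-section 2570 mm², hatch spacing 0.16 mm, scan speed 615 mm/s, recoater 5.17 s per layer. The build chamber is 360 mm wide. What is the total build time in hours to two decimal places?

Number of layers: 273 / 0.12 → 2275 (rounded up).
Scan path per layer = 2570 / 0.16, so 16062.5 mm.
Laser time per layer: 16062.5 / 615 → 26.1179 s.
Per-layer time: 26.1179 + 5.17 → 31.2879 s.
Build time = 2275 × 31.2879 = 71179.9725 s = 19.77 hours.

19.77 hours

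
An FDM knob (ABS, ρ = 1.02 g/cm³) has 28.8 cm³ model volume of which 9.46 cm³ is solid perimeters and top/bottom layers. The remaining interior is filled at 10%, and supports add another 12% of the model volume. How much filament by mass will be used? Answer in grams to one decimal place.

15.1 g

Volume inside the shell = 28.8 − 9.46 = 19.34 cm³.
Infill volume = 0.10 × 19.34, so 1.934 cm³.
Support = 0.12 × 28.8 = 3.456 cm³.
Total extruded = 9.46 + 1.934 + 3.456 = 14.85 cm³.
Mass = 14.85 × 1.02, so 15.147 g.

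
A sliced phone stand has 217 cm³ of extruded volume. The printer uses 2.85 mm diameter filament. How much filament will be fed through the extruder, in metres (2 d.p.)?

A = π r² = π × 1.425² = 6.3794 mm².
L = 217000 mm³ / 6.3794 mm² = 34015.74 mm, i.e. 34.02 m.

34.02 m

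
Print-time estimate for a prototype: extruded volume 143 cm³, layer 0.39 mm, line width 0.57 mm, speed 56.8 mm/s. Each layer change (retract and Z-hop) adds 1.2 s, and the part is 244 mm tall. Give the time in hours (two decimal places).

Extrusion cross-section = 0.39 × 0.57, so 0.2223 mm².
Toolpath length = 143 cm³ / 0.2223 mm² = 143000 / 0.2223 = 643274.9 mm.
Extrusion time = 643274.9 / 56.8 = 11325.3 s.
Layer count = ceil(244 / 0.39) = 626.
Non-print overhead = 626 × 1.2, so 751.2 s.
Altogether 11325.3 + 751.2 = 12076.5 s, i.e. 3.35 hours.

3.35 hours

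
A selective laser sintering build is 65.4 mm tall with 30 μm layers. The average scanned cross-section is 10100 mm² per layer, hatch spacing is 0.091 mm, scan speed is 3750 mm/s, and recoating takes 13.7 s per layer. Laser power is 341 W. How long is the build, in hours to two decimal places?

Layer count = ceil(65.4 / 0.03) = 2180.
Scan path per layer: 10100 / 0.091 → 110989 mm.
Per-layer scan time = 110989 / 3750, so 29.5971 s.
Layer cycle = 29.5971 + 13.7, so 43.2971 s.
Build time = 2180 × 43.2971 = 94387.678 s = 26.22 hours.

26.22 hours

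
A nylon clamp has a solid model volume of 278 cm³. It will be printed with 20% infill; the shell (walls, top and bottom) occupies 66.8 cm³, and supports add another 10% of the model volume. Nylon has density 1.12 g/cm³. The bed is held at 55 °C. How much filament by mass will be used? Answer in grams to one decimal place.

Infill region = 278 − 66.8 = 211.2 cm³.
Deposited infill = 0.20 × 211.2 = 42.24 cm³.
Support: 0.10 × 278 → 27.8 cm³.
Deposited volume = 66.8 + 42.24 + 27.8 = 136.84 cm³.
Mass = 136.84 × 1.12 = 153.2608 g.

153.3 g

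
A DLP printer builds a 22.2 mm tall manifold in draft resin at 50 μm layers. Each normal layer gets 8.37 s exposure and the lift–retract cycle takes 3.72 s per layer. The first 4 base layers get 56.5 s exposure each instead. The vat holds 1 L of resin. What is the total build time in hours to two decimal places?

1.54 hours

Layers = ⌈22.2/0.05⌉ = 444.
Burn-in layers = 4 × (56.5 + 3.72) = 240.88 s.
Normal layers = 440 × (8.37 + 3.72) = 5319.6 s.
Total = 240.88 + 5319.6 = 5560.48 s = 1.54 hours.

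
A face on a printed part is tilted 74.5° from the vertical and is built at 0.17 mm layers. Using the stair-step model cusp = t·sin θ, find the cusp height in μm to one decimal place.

163.8 μm

h_c = t·sin θ = 0.17 × 0.9636 = 0.163812 mm (163.8 μm).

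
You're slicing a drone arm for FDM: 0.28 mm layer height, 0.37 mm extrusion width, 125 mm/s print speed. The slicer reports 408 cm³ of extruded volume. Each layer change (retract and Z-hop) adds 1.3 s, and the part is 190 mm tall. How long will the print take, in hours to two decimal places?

9.00 hours

Line area = 0.28 × 0.37, so 0.1036 mm².
Total extruded path = 408000/0.1036 = 3938223.9 mm.
Extrusion time: 3938223.9 / 125 → 31505.8 s.
Layers = ⌈190/0.28⌉ = 679.
Layer-change overhead: 679 × 1.3 → 882.7 s.
Altogether 31505.8 + 882.7 = 32388.5 s, i.e. 9.00 hours.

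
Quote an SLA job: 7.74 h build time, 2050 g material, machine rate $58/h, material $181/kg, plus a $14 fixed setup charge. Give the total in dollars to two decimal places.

$833.97

Time charge = 58 × 7.74 = $448.92.
Material cost = 181 × 2050/1000, so $371.05.
Total = 448.92 + 371.05 + 14 = $833.97.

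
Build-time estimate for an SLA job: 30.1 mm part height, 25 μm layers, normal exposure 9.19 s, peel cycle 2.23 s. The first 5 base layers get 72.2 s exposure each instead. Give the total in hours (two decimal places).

Layer count = ceil(30.1 / 0.025) = 1204.
Base layers = 5 × (72.2 + 2.23), so 372.15 s.
Regular layers: 1199 × (9.19 + 2.23) → 13692.58 s.
Sum: 372.15 + 13692.58 = 14064.73 s → 3.91 hours.

3.91 hours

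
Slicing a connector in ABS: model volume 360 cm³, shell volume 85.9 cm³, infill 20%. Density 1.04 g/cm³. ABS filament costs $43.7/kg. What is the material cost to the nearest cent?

$6.40

Volume inside the shell = 360 − 85.9, so 274.1 cm³.
Infill volume = 0.20 × 274.1, so 54.82 cm³.
Total extruded: 85.9 + 54.82 → 140.72 cm³.
Mass: 140.72 × 1.04 → 146.3488 g.
Cost = 146.3488 g / 1000 × $43.7/kg = $6.40.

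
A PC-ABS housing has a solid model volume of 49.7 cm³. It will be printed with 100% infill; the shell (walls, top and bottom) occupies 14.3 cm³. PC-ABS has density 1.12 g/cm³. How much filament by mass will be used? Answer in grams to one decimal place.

55.7 g

Volume inside the shell: 49.7 − 14.3 → 35.4 cm³.
Infill volume: 1.00 × 35.4 → 35.4 cm³.
Total extruded = 14.3 + 35.4, so 49.7 cm³.
Mass = 49.7 × 1.12, so 55.664 g.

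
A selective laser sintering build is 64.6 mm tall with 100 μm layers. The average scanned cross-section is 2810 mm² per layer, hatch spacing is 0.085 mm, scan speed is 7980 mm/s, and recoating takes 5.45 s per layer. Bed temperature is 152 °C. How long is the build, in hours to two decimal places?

1.72 hours

Layers = ⌈64.6/0.1⌉ = 646.
Hatch length per layer: 2810 / 0.085 → 33058.8 mm.
Laser time per layer = 33058.8 / 7980 = 4.1427 s.
Per-layer time = 4.1427 + 5.45 = 9.5927 s.
646 layers × 9.5927 s/layer = 6196.8842 s, i.e. 1.72 hours.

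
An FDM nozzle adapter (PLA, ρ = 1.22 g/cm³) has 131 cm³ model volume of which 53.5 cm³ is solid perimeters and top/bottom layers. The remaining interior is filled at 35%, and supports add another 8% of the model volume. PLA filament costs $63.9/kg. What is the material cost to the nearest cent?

$7.10

Interior volume = 131 − 53.5, so 77.5 cm³.
Deposited infill = 0.35 × 77.5, so 27.125 cm³.
Support = 0.08 × 131 = 10.48 cm³.
Total extruded: 53.5 + 27.125 + 10.48 → 91.105 cm³.
Mass = 91.105 × 1.22 = 111.1481 g.
At $63.9/kg: 111.1481/1000 × 63.9 = $7.10.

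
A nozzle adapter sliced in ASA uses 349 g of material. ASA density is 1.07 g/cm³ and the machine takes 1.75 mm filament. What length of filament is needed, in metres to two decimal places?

Volume = 349 g / 1.07 g·cm⁻³ = 326.1682 cm³ = 326168.2 mm³.
Filament cross-section = π × (1.75/2)² = 2.4053 mm².
L = V/A = 326168.2/2.4053 = 135603.96 mm → 135.60 m.

135.60 m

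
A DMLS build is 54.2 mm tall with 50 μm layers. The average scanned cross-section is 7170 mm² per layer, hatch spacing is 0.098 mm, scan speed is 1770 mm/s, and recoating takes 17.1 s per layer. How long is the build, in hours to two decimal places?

Number of layers: 54.2 / 0.05 → 1084 (rounded up).
Scan path per layer = 7170 / 0.098, so 73163.3 mm.
Scan time per layer = 73163.3 / 1770 = 41.3352 s.
Time per layer = 41.3352 + 17.1 = 58.4352 s.
Total: 1084 × 58.4352 s = 63343.7568 s → 17.60 hours.

17.60 hours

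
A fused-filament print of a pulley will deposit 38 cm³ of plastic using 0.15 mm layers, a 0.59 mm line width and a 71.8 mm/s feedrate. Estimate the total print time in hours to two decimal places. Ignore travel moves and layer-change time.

1.66 hours

Bead cross-section = 0.15 × 0.59, so 0.0885 mm².
Path length: 38000 mm³ / 0.0885 mm² → 429378.5 mm.
Extrusion time = 429378.5 / 71.8 = 5980.2 s.
In the requested units: 5980.2 s = 1.66 hours.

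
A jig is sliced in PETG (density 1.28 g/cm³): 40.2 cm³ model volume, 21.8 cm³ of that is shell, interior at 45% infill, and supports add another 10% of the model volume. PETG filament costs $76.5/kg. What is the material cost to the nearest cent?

Volume inside the shell: 40.2 − 21.8 → 18.4 cm³.
Deposited infill = 0.45 × 18.4 = 8.28 cm³.
Support = 0.10 × 40.2, so 4.02 cm³.
Total extruded: 21.8 + 8.28 + 4.02 → 34.1 cm³.
Mass = 34.1 × 1.28 = 43.648 g.
Cost = 43.648 g / 1000 × $76.5/kg = $3.34.

$3.34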